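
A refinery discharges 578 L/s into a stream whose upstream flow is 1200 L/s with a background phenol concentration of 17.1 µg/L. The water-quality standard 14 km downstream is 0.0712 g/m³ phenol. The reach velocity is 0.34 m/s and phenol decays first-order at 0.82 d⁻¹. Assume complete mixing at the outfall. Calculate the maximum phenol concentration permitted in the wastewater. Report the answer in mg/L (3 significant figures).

0.288 mg/L

578 L/s = 0.578 m³/s.
1200 L/s = 1.2 m³/s.
17.1 µg/L = 0.0171 mg/L.
Travel time to the compliance point: t = 1.4e+04/0.34 = 4.118e+04 s = 0.4766 d; decay factor exp(−0.82·0.4766) = 0.6765.
So the concentration just after mixing may be at most 0.0712/0.6765 = 0.1052 mg/L.
Mass balance: 0.1052·1.778 = 0.578·Cₑ + 1.2·0.0171.
Cₑ = (0.1871 − 0.02052) / 0.578 = 0.2882 mg/L.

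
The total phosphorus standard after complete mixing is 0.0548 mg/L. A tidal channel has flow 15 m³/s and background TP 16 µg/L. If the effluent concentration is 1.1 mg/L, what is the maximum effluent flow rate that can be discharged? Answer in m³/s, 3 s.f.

0.557 m³/s

16 µg/L = 0.016 mg/L.
Mass balance at complete mixing: C_std·(Q_w + Q_r) = Q_w·C_e + Q_r·C_b.
Rearranging, Q_w = Q_r·(C_std − C_b)/(C_e − C_std) = 15·(0.0548 − 0.016) / (1.1 − 0.0548) = 0.5568 m³/s.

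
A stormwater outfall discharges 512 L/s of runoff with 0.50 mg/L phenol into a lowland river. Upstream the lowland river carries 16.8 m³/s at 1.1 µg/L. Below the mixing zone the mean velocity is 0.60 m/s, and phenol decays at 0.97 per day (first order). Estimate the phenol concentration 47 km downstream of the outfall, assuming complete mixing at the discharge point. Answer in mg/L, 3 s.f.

0.00658 mg/L

512 L/s = 0.512 m³/s.
1.1 µg/L = 0.0011 mg/L.
After complete mixing, C₀ = (0.512·0.5 + 16.8·0.0011) / 17.31 = 0.01585 mg/L.
Travel time t = 4.7e+04 m / 0.60 m/s = 7.833e+04 s = 0.9066 d.
C = 0.01585·exp(−0.97·0.9066) = 0.01585·0.415 = 0.00658 mg/L.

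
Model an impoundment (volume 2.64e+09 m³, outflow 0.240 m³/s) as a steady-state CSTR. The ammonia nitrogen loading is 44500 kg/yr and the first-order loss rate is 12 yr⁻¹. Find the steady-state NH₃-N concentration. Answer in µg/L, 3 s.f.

1.40 µg/L

Outflow Q = 0.240 m³/s × 3.156e+07 s/yr = 7.574e+06 m³/yr.
Steady-state CSTR mass balance: W = Q·C + k·V·C, so C = W/(Q + kV).
Q + kV = 7.574e+06 + 12·2.64e+09 = 3.169e+10 m³/yr.
C = 44500/3.169e+10 = 1.404e-06 kg/m³ = 0.001404 mg/L = 1.404 µg/L.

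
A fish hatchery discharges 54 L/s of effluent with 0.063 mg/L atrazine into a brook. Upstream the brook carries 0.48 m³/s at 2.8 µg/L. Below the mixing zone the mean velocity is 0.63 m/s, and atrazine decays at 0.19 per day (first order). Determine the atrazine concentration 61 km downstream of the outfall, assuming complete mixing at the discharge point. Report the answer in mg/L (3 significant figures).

0.00718 mg/L

54 L/s = 0.054 m³/s.
2.8 µg/L = 0.0028 mg/L.
After complete mixing, C₀ = (0.054·0.063 + 0.48·0.0028) / 0.534 = 0.008888 mg/L.
Travel time t = 6.1e+04 m / 0.63 m/s = 9.683e+04 s = 1.121 d.
C = 0.008888·exp(−0.19·1.121) = 0.008888·0.8082 = 0.007183 mg/L.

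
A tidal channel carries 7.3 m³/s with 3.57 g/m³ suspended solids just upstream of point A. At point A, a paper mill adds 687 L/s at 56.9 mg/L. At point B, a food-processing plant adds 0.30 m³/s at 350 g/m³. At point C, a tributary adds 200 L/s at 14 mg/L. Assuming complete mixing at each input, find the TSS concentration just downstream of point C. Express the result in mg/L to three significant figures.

687 L/s = 0.687 m³/s.
After input A: C = (7.3·3.57 + 0.687·56.9) / 7.987 = 8.157 mg/L.
After input B: C = (7.987·8.157 + 0.3·350) / 8.287 = 20.53 mg/L.
200 L/s = 0.2 m³/s.
After input C: C = (8.287·20.53 + 0.2·14) / 8.487 = 20.38 mg/L.

20.4 mg/L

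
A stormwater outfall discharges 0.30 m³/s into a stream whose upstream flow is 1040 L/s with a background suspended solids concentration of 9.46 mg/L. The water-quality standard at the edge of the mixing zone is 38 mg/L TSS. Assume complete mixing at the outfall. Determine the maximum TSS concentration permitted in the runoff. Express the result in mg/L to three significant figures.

137 mg/L

1040 L/s = 1.04 m³/s.
Mass balance: 38·1.34 = 0.3·Cₑ + 1.04·9.46.
Cₑ = (50.92 − 9.838) / 0.3 = 136.9 mg/L.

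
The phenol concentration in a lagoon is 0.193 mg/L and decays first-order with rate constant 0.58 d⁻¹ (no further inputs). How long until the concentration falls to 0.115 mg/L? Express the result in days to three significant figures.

t = ln(C₀/C)/k = ln(0.193/0.115)/0.58 = 0.5178/0.58 = 0.8927 d.

0.893 d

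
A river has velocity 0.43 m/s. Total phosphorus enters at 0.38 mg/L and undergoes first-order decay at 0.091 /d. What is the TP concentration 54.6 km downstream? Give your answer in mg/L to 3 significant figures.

0.332 mg/L

Travel time t = 54.6 km / 0.43 m/s = 5.46e+04/0.43 = 1.27e+05 s = 1.47 d.
First-order decay: C = 0.38·exp(−0.091·1.47) = 0.38·0.8748 = 0.3324 mg/L.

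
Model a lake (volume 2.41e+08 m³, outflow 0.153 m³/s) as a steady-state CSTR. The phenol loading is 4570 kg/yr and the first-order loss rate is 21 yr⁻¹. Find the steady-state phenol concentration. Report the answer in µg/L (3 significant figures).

Outflow Q = 0.153 m³/s × 3.156e+07 s/yr = 4.828e+06 m³/yr.
Steady-state CSTR mass balance: W = Q·C + k·V·C, so C = W/(Q + kV).
Q + kV = 4.828e+06 + 21·2.41e+08 = 5.066e+09 m³/yr.
C = 4570/5.066e+09 = 9.021e-07 kg/m³ = 0.0009021 mg/L = 0.9021 µg/L.

0.902 µg/L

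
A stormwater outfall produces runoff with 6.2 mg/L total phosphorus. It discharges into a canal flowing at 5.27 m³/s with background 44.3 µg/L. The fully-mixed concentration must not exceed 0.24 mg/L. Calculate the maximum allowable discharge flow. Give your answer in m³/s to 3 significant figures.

44.3 µg/L = 0.0443 mg/L.
Mass balance at complete mixing: C_std·(Q_w + Q_r) = Q_w·C_e + Q_r·C_b.
Rearranging, Q_w = Q_r·(C_std − C_b)/(C_e − C_std) = 5.27·(0.24 − 0.0443) / (6.2 − 0.24) = 0.173 m³/s.

0.173 m³/s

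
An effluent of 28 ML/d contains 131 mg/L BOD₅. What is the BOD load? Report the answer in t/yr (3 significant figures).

1340 t/yr

28 ML/d = 0.3241 m³/s.
Mass flux = Q·C = 0.3241 m³/s × 131 g/m³ = 42.45 g/s.
= 42.45 g/s × 31.56 = 1340 t/yr.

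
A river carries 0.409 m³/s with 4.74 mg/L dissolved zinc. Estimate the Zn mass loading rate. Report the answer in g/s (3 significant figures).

1.94 g/s

Mass flux = Q·C = 0.409 m³/s × 4.74 g/m³ = 1.939 g/s.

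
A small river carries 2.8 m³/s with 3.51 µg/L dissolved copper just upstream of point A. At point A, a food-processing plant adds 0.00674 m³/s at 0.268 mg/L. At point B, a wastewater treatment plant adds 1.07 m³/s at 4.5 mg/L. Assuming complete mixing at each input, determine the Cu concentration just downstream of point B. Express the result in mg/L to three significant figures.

3.51 µg/L = 0.00351 mg/L.
After input A: C = (2.8·0.00351 + 0.00674·0.268) / 2.807 = 0.004145 mg/L.
After input B: C = (2.807·0.004145 + 1.07·4.5) / 3.877 = 1.245 mg/L.

1.25 mg/L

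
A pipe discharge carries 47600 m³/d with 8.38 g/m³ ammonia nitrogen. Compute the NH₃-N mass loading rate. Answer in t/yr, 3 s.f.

146 t/yr

47600 m³/d = 0.5509 m³/s.
Mass flux = Q·C = 0.5509 m³/s × 8.38 g/m³ = 4.617 g/s.
= 4.617 g/s × 31.56 = 145.7 t/yr.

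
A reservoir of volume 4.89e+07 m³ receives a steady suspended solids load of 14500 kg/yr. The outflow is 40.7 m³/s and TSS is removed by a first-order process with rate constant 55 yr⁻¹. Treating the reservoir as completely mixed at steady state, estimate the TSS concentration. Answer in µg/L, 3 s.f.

3.65 µg/L

Outflow Q = 40.7 m³/s × 3.156e+07 s/yr = 1.284e+09 m³/yr.
Steady-state CSTR mass balance: W = Q·C + k·V·C, so C = W/(Q + kV).
Q + kV = 1.284e+09 + 55·4.89e+07 = 3.974e+09 m³/yr.
C = 14500/3.974e+09 = 3.649e-06 kg/m³ = 0.003649 mg/L = 3.649 µg/L.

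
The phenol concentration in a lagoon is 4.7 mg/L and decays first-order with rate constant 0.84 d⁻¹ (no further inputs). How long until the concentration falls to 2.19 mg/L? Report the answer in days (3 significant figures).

0.909 d

t = ln(C₀/C)/k = ln(4.7/2.19)/0.84 = 0.7637/0.84 = 0.9091 d.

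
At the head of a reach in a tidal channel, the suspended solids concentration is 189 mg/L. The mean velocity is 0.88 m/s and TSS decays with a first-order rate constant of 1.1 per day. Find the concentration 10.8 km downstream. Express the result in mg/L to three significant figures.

Travel time t = 10.8 km / 0.88 m/s = 1.08e+04/0.88 = 1.227e+04 s = 0.142 d.
First-order decay: C = 189·exp(−1.1·0.142) = 189·0.8553 = 161.7 mg/L.

162 mg/L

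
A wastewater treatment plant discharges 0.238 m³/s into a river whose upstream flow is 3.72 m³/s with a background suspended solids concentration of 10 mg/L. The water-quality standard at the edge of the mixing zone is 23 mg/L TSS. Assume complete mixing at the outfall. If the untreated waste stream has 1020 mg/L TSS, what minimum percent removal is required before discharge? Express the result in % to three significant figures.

77.8 %

Mass balance: 23·3.958 = 0.238·Cₑ + 3.72·10.
Cₑ = (91.03 − 37.2) / 0.238 = 226.2 mg/L.
Required removal = 1 − 226.2/1020 = 77.82 %.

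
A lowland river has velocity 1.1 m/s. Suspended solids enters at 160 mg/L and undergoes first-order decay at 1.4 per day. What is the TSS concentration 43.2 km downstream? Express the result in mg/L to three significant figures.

84.7 mg/L

Travel time t = 43.2 km / 1.1 m/s = 4.32e+04/1.1 = 3.927e+04 s = 0.4545 d.
First-order decay: C = 160·exp(−1.4·0.4545) = 160·0.5292 = 84.67 mg/L.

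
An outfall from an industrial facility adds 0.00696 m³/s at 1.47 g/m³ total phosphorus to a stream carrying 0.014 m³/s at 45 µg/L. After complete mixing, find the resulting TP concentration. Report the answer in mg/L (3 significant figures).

0.518 mg/L

45 µg/L = 0.045 mg/L.
Conservation of mass across the mixing zone: C = (0.00696·1.47 + 0.014·0.045) / (0.00696 + 0.014) = 0.01086/0.02096 = 0.5182 mg/L.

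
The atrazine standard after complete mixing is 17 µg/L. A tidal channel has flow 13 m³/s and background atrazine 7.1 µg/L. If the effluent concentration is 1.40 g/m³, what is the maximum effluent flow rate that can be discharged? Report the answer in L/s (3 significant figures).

7.1 µg/L = 0.0071 mg/L.
17 µg/L = 0.017 mg/L.
Mass balance at complete mixing: C_std·(Q_w + Q_r) = Q_w·C_e + Q_r·C_b.
Rearranging, Q_w = Q_r·(C_std − C_b)/(C_e − C_std) = 13·(0.017 − 0.0071) / (1.4 − 0.017) = 0.09306 m³/s.
= 93.06 L/s.

93.1 L/s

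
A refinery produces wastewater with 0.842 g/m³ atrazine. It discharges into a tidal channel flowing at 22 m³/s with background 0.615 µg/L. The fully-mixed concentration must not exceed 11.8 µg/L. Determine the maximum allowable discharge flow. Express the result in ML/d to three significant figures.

25.6 ML/d

0.615 µg/L = 0.000615 mg/L.
11.8 µg/L = 0.0118 mg/L.
Mass balance at complete mixing: C_std·(Q_w + Q_r) = Q_w·C_e + Q_r·C_b.
Rearranging, Q_w = Q_r·(C_std − C_b)/(C_e − C_std) = 22·(0.0118 − 0.000615) / (0.842 − 0.0118) = 0.2964 m³/s.
= 25.61 ML/d.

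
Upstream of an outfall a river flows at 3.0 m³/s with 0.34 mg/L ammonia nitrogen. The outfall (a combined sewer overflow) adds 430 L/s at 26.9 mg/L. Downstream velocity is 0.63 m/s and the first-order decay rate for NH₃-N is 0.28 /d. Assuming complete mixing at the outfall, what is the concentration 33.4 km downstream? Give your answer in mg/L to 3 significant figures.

3.09 mg/L

430 L/s = 0.43 m³/s.
After complete mixing, C₀ = (0.43·26.9 + 3·0.34) / 3.43 = 3.67 mg/L.
Travel time t = 3.34e+04 m / 0.63 m/s = 5.302e+04 s = 0.6136 d.
C = 3.67·exp(−0.28·0.6136) = 3.67·0.8421 = 3.09 mg/L.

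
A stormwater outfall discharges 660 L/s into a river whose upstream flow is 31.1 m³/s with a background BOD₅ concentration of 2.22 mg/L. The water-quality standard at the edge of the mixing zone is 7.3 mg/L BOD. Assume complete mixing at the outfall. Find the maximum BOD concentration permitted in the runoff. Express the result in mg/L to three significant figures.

660 L/s = 0.66 m³/s.
Mass balance: 7.3·31.76 = 0.66·Cₑ + 31.1·2.22.
Cₑ = (231.8 − 69.04) / 0.66 = 246.7 mg/L.

247 mg/L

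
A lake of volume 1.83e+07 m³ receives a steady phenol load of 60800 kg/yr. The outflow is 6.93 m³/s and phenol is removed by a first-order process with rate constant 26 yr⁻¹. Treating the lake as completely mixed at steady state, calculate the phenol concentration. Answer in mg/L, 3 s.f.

Outflow Q = 6.93 m³/s × 3.156e+07 s/yr = 2.187e+08 m³/yr.
Steady-state CSTR mass balance: W = Q·C + k·V·C, so C = W/(Q + kV).
Q + kV = 2.187e+08 + 26·1.83e+07 = 6.945e+08 m³/yr.
C = 60800/6.945e+08 = 8.755e-05 kg/m³ = 0.08755 mg/L.

0.0875 mg/L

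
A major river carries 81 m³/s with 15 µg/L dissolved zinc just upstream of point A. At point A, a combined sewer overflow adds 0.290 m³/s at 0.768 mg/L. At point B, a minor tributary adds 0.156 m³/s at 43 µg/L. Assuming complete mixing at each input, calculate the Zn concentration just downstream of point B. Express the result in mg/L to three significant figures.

15 µg/L = 0.015 mg/L.
After input A: C = (81·0.015 + 0.29·0.768) / 81.29 = 0.01769 mg/L.
43 µg/L = 0.043 mg/L.
After input B: C = (81.29·0.01769 + 0.156·0.043) / 81.45 = 0.01773 mg/L.

0.0177 mg/L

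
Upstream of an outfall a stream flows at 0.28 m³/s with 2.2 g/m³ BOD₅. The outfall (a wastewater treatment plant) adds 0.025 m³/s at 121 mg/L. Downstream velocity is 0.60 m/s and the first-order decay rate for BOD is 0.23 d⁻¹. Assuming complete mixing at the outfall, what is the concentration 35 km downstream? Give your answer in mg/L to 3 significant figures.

After complete mixing, C₀ = (0.025·121 + 0.28·2.2) / 0.305 = 11.94 mg/L.
Travel time t = 3.5e+04 m / 0.60 m/s = 5.833e+04 s = 0.6752 d.
C = 11.94·exp(−0.23·0.6752) = 11.94·0.8562 = 10.22 mg/L.

10.2 mg/L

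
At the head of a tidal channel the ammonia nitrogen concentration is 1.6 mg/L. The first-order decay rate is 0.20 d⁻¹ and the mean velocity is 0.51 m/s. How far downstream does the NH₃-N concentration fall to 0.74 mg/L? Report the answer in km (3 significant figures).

170 km

From C = C₀·e^(−kt), t = ln(C₀/C)/k = ln(1.6/0.74)/0.20 = 0.7711/0.20 = 3.856 d.
Distance = v·t = 0.51 m/s × 3.331e+05 s = 1.699e+05 m = 169.9 km.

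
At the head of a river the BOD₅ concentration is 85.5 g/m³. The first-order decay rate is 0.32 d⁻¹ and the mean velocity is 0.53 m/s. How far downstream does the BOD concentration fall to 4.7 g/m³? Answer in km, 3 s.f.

From C = C₀·e^(−kt), t = ln(C₀/C)/k = ln(85.5/4.7)/0.32 = 2.901/0.32 = 9.065 d.
Distance = v·t = 0.53 m/s × 7.833e+05 s = 4.151e+05 m = 415.1 km.

415 km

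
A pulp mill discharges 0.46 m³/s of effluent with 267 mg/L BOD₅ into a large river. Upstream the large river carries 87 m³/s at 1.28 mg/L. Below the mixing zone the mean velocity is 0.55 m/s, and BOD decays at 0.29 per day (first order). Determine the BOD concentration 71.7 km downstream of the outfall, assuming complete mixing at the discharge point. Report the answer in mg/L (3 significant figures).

After complete mixing, C₀ = (0.46·267 + 87·1.28) / 87.46 = 2.678 mg/L.
Travel time t = 7.17e+04 m / 0.55 m/s = 1.304e+05 s = 1.509 d.
C = 2.678·exp(−0.29·1.509) = 2.678·0.6456 = 1.729 mg/L.

1.73 mg/L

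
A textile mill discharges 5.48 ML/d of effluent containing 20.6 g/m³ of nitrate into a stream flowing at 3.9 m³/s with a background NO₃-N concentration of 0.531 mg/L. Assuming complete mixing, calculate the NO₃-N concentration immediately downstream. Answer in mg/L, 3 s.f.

0.852 mg/L

5.48 ML/d = 0.06343 m³/s.
Conservation of mass across the mixing zone: C = (0.06343·20.6 + 3.9·0.531) / (0.06343 + 3.9) = 3.377/3.963 = 0.8522 mg/L.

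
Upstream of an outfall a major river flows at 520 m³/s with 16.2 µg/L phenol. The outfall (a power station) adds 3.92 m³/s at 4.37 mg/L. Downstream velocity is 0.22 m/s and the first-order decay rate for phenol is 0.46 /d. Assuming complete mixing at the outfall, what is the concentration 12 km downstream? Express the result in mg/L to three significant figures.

0.0365 mg/L

16.2 µg/L = 0.0162 mg/L.
After complete mixing, C₀ = (3.92·4.37 + 520·0.0162) / 523.9 = 0.04878 mg/L.
Travel time t = 1.2e+04 m / 0.22 m/s = 5.455e+04 s = 0.6313 d.
C = 0.04878·exp(−0.46·0.6313) = 0.04878·0.748 = 0.03648 mg/L.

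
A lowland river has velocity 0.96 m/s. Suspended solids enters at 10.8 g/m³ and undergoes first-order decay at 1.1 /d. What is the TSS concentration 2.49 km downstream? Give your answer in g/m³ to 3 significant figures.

10.4 g/m³

Travel time t = 2.49 km / 0.96 m/s = 2490/0.96 = 2594 s = 0.03002 d.
First-order decay: C = 10.8·exp(−1.1·0.03002) = 10.8·0.9675 = 10.45 g/m³.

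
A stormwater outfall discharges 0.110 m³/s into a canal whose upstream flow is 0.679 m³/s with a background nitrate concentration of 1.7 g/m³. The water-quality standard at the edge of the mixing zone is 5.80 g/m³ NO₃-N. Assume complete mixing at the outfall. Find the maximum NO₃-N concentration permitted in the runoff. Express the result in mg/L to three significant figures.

31.1 mg/L

Mass balance: 5.8·0.789 = 0.11·Cₑ + 0.679·1.7.
Cₑ = (4.576 − 1.154) / 0.11 = 31.11 mg/L.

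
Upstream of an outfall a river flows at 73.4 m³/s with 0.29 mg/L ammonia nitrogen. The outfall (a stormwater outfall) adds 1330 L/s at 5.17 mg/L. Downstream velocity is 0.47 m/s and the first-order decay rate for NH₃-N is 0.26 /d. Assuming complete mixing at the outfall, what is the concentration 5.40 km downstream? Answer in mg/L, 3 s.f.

0.364 mg/L

1330 L/s = 1.33 m³/s.
After complete mixing, C₀ = (1.33·5.17 + 73.4·0.29) / 74.73 = 0.3769 mg/L.
Travel time t = 5400 m / 0.47 m/s = 1.149e+04 s = 0.133 d.
C = 0.3769·exp(−0.26·0.133) = 0.3769·0.966 = 0.364 mg/L.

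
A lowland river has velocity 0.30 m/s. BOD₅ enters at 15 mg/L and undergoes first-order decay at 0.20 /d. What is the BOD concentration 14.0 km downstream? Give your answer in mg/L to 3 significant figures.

Travel time t = 14.0 km / 0.30 m/s = 1.4e+04/0.30 = 4.667e+04 s = 0.5401 d.
First-order decay: C = 15·exp(−0.20·0.5401) = 15·0.8976 = 13.46 mg/L.

13.5 mg/L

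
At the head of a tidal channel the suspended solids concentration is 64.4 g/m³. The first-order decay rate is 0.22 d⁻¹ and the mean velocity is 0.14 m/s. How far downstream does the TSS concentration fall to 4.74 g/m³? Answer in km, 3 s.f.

143 km

From C = C₀·e^(−kt), t = ln(C₀/C)/k = ln(64.4/4.74)/0.22 = 2.609/0.22 = 11.86 d.
Distance = v·t = 0.14 m/s × 1.025e+06 s = 1.435e+05 m = 143.5 km.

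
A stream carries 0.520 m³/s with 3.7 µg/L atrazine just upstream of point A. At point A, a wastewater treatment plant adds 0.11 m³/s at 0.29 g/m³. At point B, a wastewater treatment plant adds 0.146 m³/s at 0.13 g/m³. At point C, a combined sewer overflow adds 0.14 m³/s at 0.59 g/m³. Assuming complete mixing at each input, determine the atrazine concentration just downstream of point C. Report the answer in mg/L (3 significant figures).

3.7 µg/L = 0.0037 mg/L.
After input A: C = (0.52·0.0037 + 0.11·0.29) / 0.63 = 0.05369 mg/L.
After input B: C = (0.63·0.05369 + 0.146·0.13) / 0.776 = 0.06805 mg/L.
After input C: C = (0.776·0.06805 + 0.14·0.59) / 0.916 = 0.1478 mg/L.

0.148 mg/L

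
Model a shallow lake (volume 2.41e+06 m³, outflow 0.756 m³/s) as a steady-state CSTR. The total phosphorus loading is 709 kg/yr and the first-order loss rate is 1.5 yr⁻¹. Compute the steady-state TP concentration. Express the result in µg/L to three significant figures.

25.8 µg/L

Outflow Q = 0.756 m³/s × 3.156e+07 s/yr = 2.386e+07 m³/yr.
Steady-state CSTR mass balance: W = Q·C + k·V·C, so C = W/(Q + kV).
Q + kV = 2.386e+07 + 1.5·2.41e+06 = 2.747e+07 m³/yr.
C = 709/2.747e+07 = 2.581e-05 kg/m³ = 0.02581 mg/L = 25.81 µg/L.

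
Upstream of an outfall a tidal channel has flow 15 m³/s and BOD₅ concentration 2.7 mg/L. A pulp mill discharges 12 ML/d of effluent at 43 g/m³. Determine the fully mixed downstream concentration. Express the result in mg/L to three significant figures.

12 ML/d = 0.1389 m³/s.
Conservation of mass across the mixing zone: C = (0.1389·43 + 15·2.7) / (0.1389 + 15) = 46.47/15.14 = 3.07 mg/L.

3.07 mg/L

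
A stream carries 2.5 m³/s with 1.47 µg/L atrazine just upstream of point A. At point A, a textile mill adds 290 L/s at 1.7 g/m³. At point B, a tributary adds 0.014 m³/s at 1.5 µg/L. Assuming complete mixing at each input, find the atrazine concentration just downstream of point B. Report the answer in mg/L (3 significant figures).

0.177 mg/L

1.47 µg/L = 0.00147 mg/L.
290 L/s = 0.29 m³/s.
After input A: C = (2.5·0.00147 + 0.29·1.7) / 2.79 = 0.178 mg/L.
1.5 µg/L = 0.0015 mg/L.
After input B: C = (2.79·0.178 + 0.014·0.0015) / 2.804 = 0.1771 mg/L.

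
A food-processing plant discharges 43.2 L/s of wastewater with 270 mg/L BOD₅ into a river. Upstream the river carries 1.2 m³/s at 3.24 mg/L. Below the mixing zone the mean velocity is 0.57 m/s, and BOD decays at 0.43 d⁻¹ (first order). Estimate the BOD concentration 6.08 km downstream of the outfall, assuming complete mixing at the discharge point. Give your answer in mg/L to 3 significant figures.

43.2 L/s = 0.0432 m³/s.
After complete mixing, C₀ = (0.0432·270 + 1.2·3.24) / 1.243 = 12.51 mg/L.
Travel time t = 6080 m / 0.57 m/s = 1.067e+04 s = 0.1235 d.
C = 12.51·exp(−0.43·0.1235) = 12.51·0.9483 = 11.86 mg/L.

11.9 mg/L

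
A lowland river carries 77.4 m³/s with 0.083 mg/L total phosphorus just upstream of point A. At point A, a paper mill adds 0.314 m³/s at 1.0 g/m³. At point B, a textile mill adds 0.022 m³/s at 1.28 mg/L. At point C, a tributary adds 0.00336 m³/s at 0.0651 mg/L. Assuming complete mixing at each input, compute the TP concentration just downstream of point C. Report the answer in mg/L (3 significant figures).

After input A: C = (77.4·0.083 + 0.314·1) / 77.71 = 0.08671 mg/L.
After input B: C = (77.71·0.08671 + 0.022·1.28) / 77.74 = 0.08704 mg/L.
After input C: C = (77.74·0.08704 + 0.00336·0.0651) / 77.74 = 0.08704 mg/L.

0.0870 mg/L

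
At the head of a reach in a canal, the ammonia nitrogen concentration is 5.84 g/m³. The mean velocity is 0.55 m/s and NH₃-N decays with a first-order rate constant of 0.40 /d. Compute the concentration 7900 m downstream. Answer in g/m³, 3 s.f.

5.46 g/m³

Travel time t = 7900 m / 0.55 m/s = 7900/0.55 = 1.436e+04 s = 0.1662 d.
First-order decay: C = 5.84·exp(−0.40·0.1662) = 5.84·0.9357 = 5.464 g/m³.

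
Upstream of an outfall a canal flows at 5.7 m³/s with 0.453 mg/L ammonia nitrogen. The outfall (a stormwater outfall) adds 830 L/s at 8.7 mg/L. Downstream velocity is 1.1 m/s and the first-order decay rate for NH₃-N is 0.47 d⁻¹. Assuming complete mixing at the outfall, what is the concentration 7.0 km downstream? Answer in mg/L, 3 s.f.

830 L/s = 0.83 m³/s.
After complete mixing, C₀ = (0.83·8.7 + 5.7·0.453) / 6.53 = 1.501 mg/L.
Travel time t = 7000 m / 1.1 m/s = 6364 s = 0.07365 d.
C = 1.501·exp(−0.47·0.07365) = 1.501·0.966 = 1.45 mg/L.

1.45 mg/L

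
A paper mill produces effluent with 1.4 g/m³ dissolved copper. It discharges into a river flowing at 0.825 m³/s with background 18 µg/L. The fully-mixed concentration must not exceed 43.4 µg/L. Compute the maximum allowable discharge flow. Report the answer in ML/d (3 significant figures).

18 µg/L = 0.018 mg/L.
43.4 µg/L = 0.0434 mg/L.
Mass balance at complete mixing: C_std·(Q_w + Q_r) = Q_w·C_e + Q_r·C_b.
Rearranging, Q_w = Q_r·(C_std − C_b)/(C_e − C_std) = 0.825·(0.0434 − 0.018) / (1.4 − 0.0434) = 0.01545 m³/s.
= 1.335 ML/d.

1.33 ML/d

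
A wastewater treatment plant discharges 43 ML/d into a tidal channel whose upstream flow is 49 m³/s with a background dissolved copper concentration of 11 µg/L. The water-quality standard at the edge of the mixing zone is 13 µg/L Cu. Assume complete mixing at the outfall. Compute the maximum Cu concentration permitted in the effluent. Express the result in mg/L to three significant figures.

0.210 mg/L

43 ML/d = 0.4977 m³/s.
11 µg/L = 0.011 mg/L.
13 µg/L = 0.013 mg/L.
Mass balance: 0.013·49.5 = 0.4977·Cₑ + 49·0.011.
Cₑ = (0.6435 − 0.539) / 0.4977 = 0.2099 mg/L.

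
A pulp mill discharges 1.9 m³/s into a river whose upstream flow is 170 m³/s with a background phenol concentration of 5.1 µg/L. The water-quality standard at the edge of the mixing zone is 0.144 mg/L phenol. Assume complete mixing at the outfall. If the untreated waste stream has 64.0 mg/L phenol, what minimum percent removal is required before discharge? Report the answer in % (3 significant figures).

80.4 %

5.1 µg/L = 0.0051 mg/L.
Mass balance: 0.144·171.9 = 1.9·Cₑ + 170·0.0051.
Cₑ = (24.75 − 0.867) / 1.9 = 12.57 mg/L.
Required removal = 1 − 12.57/64.0 = 80.36 %.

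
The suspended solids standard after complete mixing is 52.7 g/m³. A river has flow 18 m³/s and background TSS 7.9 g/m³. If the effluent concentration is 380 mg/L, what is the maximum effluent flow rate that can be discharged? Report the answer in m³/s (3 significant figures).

Mass balance at complete mixing: C_std·(Q_w + Q_r) = Q_w·C_e + Q_r·C_b.
Rearranging, Q_w = Q_r·(C_std − C_b)/(C_e − C_std) = 18·(52.7 − 7.9) / (380 − 52.7) = 2.464 m³/s.

2.46 m³/s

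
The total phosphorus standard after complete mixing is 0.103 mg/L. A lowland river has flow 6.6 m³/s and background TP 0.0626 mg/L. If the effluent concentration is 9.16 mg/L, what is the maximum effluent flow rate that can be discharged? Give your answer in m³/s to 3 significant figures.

Mass balance at complete mixing: C_std·(Q_w + Q_r) = Q_w·C_e + Q_r·C_b.
Rearranging, Q_w = Q_r·(C_std − C_b)/(C_e − C_std) = 6.6·(0.103 − 0.0626) / (9.16 − 0.103) = 0.02944 m³/s.

0.0294 m³/s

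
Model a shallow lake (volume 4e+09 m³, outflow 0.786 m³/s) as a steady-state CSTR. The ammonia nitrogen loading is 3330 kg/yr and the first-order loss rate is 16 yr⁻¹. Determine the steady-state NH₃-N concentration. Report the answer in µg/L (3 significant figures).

0.0520 µg/L

Outflow Q = 0.786 m³/s × 3.156e+07 s/yr = 2.48e+07 m³/yr.
Steady-state CSTR mass balance: W = Q·C + k·V·C, so C = W/(Q + kV).
Q + kV = 2.48e+07 + 16·4e+09 = 6.402e+10 m³/yr.
C = 3330/6.402e+10 = 5.201e-08 kg/m³ = 5.201e-05 mg/L = 0.05201 µg/L.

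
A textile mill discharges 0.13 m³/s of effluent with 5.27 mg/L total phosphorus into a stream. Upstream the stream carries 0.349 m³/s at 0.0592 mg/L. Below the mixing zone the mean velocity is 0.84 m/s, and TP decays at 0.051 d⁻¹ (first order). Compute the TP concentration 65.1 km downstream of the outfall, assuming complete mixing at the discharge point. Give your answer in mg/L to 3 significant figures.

1.41 mg/L

After complete mixing, C₀ = (0.13·5.27 + 0.349·0.0592) / 0.479 = 1.473 mg/L.
Travel time t = 6.51e+04 m / 0.84 m/s = 7.75e+04 s = 0.897 d.
C = 1.473·exp(−0.051·0.897) = 1.473·0.9553 = 1.408 mg/L.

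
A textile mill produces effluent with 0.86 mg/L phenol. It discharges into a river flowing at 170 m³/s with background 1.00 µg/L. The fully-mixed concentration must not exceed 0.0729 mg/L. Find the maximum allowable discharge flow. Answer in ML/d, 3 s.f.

1.00 µg/L = 0.001 mg/L.
Mass balance at complete mixing: C_std·(Q_w + Q_r) = Q_w·C_e + Q_r·C_b.
Rearranging, Q_w = Q_r·(C_std − C_b)/(C_e − C_std) = 170·(0.0729 − 0.001) / (0.86 − 0.0729) = 15.53 m³/s.
= 1342 ML/d.

1340 ML/d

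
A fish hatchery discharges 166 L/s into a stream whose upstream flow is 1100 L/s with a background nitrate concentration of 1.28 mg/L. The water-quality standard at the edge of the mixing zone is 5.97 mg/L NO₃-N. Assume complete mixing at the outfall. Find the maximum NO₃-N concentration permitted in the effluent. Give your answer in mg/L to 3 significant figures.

166 L/s = 0.166 m³/s.
1100 L/s = 1.1 m³/s.
Mass balance: 5.97·1.266 = 0.166·Cₑ + 1.1·1.28.
Cₑ = (7.558 − 1.408) / 0.166 = 37.05 mg/L.

37.0 mg/L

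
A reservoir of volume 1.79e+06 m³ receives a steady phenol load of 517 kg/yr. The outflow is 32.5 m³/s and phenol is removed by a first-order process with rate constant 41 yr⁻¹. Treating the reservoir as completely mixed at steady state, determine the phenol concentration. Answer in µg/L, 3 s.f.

Outflow Q = 32.5 m³/s × 3.156e+07 s/yr = 1.026e+09 m³/yr.
Steady-state CSTR mass balance: W = Q·C + k·V·C, so C = W/(Q + kV).
Q + kV = 1.026e+09 + 41·1.79e+06 = 1.099e+09 m³/yr.
C = 517/1.099e+09 = 4.704e-07 kg/m³ = 0.0004704 mg/L = 0.4704 µg/L.

0.470 µg/L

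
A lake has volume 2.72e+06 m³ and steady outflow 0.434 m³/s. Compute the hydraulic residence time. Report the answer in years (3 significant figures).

Q = 0.434 m³/s × 3.156e+07 s/yr = 1.37e+07 m³/yr.
Hydraulic residence time τ = V/Q = 2.72e+06/1.37e+07 = 0.1986 yr.

0.199 yr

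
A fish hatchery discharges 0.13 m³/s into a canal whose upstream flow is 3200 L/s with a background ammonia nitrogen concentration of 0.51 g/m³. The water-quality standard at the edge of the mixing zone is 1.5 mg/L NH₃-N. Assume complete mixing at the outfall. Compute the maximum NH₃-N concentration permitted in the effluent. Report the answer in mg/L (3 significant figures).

3200 L/s = 3.2 m³/s.
Mass balance: 1.5·3.33 = 0.13·Cₑ + 3.2·0.51.
Cₑ = (4.995 − 1.632) / 0.13 = 25.87 mg/L.

25.9 mg/L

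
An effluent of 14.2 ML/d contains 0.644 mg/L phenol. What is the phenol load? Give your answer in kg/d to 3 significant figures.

14.2 ML/d = 0.1644 m³/s.
Mass flux = Q·C = 0.1644 m³/s × 0.644 g/m³ = 0.1058 g/s.
= 0.1058 g/s × 86.4 = 9.145 kg/d.

9.14 kg/d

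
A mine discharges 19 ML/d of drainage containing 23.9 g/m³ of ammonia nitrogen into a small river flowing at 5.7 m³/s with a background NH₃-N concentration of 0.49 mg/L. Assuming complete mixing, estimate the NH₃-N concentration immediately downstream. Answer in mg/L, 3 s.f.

1.36 mg/L

19 ML/d = 0.2199 m³/s.
Flow-weighted mixing gives C = (0.2199·23.9 + 5.7·0.49) / (0.2199 + 5.7) = 8.049/5.92 = 1.36 mg/L.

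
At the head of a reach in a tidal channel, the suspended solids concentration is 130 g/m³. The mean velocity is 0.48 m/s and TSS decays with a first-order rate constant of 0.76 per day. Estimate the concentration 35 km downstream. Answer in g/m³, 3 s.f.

Travel time t = 35 km / 0.48 m/s = 3.5e+04/0.48 = 7.292e+04 s = 0.8439 d.
First-order decay: C = 130·exp(−0.76·0.8439) = 130·0.5266 = 68.45 g/m³.

68.5 g/m³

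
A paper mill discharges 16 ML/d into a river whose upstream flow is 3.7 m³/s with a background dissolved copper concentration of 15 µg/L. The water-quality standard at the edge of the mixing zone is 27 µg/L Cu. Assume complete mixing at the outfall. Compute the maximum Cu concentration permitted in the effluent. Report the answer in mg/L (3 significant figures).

16 ML/d = 0.1852 m³/s.
15 µg/L = 0.015 mg/L.
27 µg/L = 0.027 mg/L.
Mass balance: 0.027·3.885 = 0.1852·Cₑ + 3.7·0.015.
Cₑ = (0.1049 − 0.0555) / 0.1852 = 0.2668 mg/L.

0.267 mg/L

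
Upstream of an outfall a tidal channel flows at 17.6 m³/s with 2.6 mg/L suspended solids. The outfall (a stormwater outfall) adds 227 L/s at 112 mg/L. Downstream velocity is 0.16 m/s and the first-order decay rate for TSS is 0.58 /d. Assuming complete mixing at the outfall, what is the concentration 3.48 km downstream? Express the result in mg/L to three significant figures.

227 L/s = 0.227 m³/s.
After complete mixing, C₀ = (0.227·112 + 17.6·2.6) / 17.83 = 3.993 mg/L.
Travel time t = 3480 m / 0.16 m/s = 2.175e+04 s = 0.2517 d.
C = 3.993·exp(−0.58·0.2517) = 3.993·0.8642 = 3.451 mg/L.

3.45 mg/L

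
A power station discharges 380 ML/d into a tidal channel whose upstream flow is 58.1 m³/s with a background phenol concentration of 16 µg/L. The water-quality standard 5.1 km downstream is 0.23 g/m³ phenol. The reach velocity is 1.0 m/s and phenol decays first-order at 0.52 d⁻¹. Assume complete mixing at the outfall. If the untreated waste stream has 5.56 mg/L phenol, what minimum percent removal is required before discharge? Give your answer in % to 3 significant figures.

43.2 %

380 ML/d = 4.398 m³/s.
16 µg/L = 0.016 mg/L.
Travel time to the compliance point: t = 5100/1.0 = 5100 s = 0.05903 d; decay factor exp(−0.52·0.05903) = 0.9698.
So the concentration just after mixing may be at most 0.23/0.9698 = 0.2372 mg/L.
Mass balance: 0.2372·62.5 = 4.398·Cₑ + 58.1·0.016.
Cₑ = (14.82 − 0.9296) / 4.398 = 3.159 mg/L.
Required removal = 1 − 3.159/5.56 = 43.19 %.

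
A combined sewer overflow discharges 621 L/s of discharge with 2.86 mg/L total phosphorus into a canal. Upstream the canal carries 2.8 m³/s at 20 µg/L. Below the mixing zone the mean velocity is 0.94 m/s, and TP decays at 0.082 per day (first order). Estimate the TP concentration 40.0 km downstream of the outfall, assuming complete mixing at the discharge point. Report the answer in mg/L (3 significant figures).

0.514 mg/L

621 L/s = 0.621 m³/s.
20 µg/L = 0.02 mg/L.
After complete mixing, C₀ = (0.621·2.86 + 2.8·0.02) / 3.421 = 0.5355 mg/L.
Travel time t = 4e+04 m / 0.94 m/s = 4.255e+04 s = 0.4925 d.
C = 0.5355·exp(−0.082·0.4925) = 0.5355·0.9604 = 0.5143 mg/L.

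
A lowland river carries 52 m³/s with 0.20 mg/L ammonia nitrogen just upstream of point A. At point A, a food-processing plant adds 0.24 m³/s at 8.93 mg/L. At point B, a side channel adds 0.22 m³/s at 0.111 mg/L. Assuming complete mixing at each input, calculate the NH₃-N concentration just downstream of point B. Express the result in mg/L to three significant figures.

After input A: C = (52·0.2 + 0.24·8.93) / 52.24 = 0.2401 mg/L.
After input B: C = (52.24·0.2401 + 0.22·0.111) / 52.46 = 0.2396 mg/L.

0.240 mg/L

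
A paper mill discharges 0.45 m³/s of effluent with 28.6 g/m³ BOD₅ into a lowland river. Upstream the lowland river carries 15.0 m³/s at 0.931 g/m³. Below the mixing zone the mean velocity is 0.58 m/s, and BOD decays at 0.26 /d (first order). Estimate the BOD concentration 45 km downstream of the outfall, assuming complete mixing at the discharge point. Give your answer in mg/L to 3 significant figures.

1.38 mg/L

After complete mixing, C₀ = (0.45·28.6 + 15·0.931) / 15.45 = 1.737 mg/L.
Travel time t = 4.5e+04 m / 0.58 m/s = 7.759e+04 s = 0.898 d.
C = 1.737·exp(−0.26·0.898) = 1.737·0.7918 = 1.375 mg/L.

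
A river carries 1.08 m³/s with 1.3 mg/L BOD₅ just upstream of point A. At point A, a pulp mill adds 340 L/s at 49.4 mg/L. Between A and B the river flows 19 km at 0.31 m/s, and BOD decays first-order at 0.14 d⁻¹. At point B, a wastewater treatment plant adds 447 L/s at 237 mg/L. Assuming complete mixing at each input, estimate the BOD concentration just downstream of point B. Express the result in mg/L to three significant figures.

65.6 mg/L

340 L/s = 0.34 m³/s.
After input A: C = (1.08·1.3 + 0.34·49.4) / 1.42 = 12.82 mg/L.
Over the 19 km reach to input B (t = 6.129e+04 s = 0.7094 d), decay gives C = 12.82·exp(−0.14·0.7094) = 11.61 mg/L.
447 L/s = 0.447 m³/s.
After input B: C = (1.42·11.61 + 0.447·237) / 1.867 = 65.57 mg/L.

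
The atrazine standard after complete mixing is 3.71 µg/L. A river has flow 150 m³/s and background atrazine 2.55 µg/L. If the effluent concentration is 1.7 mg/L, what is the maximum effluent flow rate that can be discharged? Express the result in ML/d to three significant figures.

8.86 ML/d

2.55 µg/L = 0.00255 mg/L.
3.71 µg/L = 0.00371 mg/L.
Mass balance at complete mixing: C_std·(Q_w + Q_r) = Q_w·C_e + Q_r·C_b.
Rearranging, Q_w = Q_r·(C_std − C_b)/(C_e − C_std) = 150·(0.00371 − 0.00255) / (1.7 − 0.00371) = 0.1026 m³/s.
= 8.863 ML/d.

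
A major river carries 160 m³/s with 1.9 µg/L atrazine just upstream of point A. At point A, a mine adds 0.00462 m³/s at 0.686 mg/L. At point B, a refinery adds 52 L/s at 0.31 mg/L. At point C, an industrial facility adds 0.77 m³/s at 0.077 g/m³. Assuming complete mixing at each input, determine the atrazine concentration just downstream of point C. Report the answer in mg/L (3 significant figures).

0.00238 mg/L

1.9 µg/L = 0.0019 mg/L.
After input A: C = (160·0.0019 + 0.00462·0.686) / 160 = 0.00192 mg/L.
52 L/s = 0.052 m³/s.
After input B: C = (160·0.00192 + 0.052·0.31) / 160.1 = 0.00202 mg/L.
After input C: C = (160.1·0.00202 + 0.77·0.077) / 160.8 = 0.002379 mg/L.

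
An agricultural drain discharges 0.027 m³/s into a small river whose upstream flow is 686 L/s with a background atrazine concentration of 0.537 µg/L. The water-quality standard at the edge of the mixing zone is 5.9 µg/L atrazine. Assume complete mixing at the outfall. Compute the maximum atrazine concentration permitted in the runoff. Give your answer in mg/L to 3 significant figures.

0.142 mg/L

686 L/s = 0.686 m³/s.
0.537 µg/L = 0.000537 mg/L.
5.9 µg/L = 0.0059 mg/L.
Mass balance: 0.0059·0.713 = 0.027·Cₑ + 0.686·0.000537.
Cₑ = (0.004207 − 0.0003684) / 0.027 = 0.1422 mg/L.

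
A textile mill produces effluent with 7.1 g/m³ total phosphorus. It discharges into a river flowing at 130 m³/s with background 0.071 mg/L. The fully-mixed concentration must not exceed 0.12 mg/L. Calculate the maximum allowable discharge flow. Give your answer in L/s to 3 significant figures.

913 L/s

Mass balance at complete mixing: C_std·(Q_w + Q_r) = Q_w·C_e + Q_r·C_b.
Rearranging, Q_w = Q_r·(C_std − C_b)/(C_e − C_std) = 130·(0.12 − 0.071) / (7.1 − 0.12) = 0.9126 m³/s.
= 912.6 L/s.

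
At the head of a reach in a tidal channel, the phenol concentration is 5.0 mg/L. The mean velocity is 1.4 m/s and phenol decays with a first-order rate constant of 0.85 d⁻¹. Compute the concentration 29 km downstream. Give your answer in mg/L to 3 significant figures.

Travel time t = 29 km / 1.4 m/s = 2.9e+04/1.4 = 2.071e+04 s = 0.2397 d.
First-order decay: C = 5.0·exp(−0.85·0.2397) = 5.0·0.8156 = 4.078 mg/L.

4.08 mg/L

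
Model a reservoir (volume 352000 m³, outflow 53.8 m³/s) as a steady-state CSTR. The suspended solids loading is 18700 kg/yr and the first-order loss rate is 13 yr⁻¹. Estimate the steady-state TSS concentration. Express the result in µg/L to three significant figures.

11.0 µg/L

Outflow Q = 53.8 m³/s × 3.156e+07 s/yr = 1.698e+09 m³/yr.
Steady-state CSTR mass balance: W = Q·C + k·V·C, so C = W/(Q + kV).
Q + kV = 1.698e+09 + 13·352000 = 1.702e+09 m³/yr.
C = 18700/1.702e+09 = 1.098e-05 kg/m³ = 0.01098 mg/L = 10.98 µg/L.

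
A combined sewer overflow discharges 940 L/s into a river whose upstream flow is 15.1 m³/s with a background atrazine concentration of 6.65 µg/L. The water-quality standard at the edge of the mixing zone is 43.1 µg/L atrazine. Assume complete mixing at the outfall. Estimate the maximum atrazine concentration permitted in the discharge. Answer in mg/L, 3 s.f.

0.629 mg/L

940 L/s = 0.94 m³/s.
6.65 µg/L = 0.00665 mg/L.
43.1 µg/L = 0.0431 mg/L.
Mass balance: 0.0431·16.04 = 0.94·Cₑ + 15.1·0.00665.
Cₑ = (0.6913 − 0.1004) / 0.94 = 0.6286 mg/L.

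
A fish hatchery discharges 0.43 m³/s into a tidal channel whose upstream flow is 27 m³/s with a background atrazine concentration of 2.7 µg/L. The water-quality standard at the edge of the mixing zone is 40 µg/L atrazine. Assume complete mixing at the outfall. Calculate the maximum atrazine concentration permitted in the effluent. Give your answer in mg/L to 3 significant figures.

2.38 mg/L

2.7 µg/L = 0.0027 mg/L.
40 µg/L = 0.04 mg/L.
Mass balance: 0.04·27.43 = 0.43·Cₑ + 27·0.0027.
Cₑ = (1.097 − 0.0729) / 0.43 = 2.382 mg/L.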